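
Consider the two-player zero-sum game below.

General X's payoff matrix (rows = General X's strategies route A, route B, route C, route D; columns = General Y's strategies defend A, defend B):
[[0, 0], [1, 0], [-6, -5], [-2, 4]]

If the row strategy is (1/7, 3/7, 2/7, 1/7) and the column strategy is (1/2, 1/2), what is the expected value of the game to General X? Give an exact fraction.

-17/14

Against (1/2, 1/2), each row's expected payoff is route A: 0; route B: 1/2; route C: -11/2; route D: 1.
Taking the (1/7, 3/7, 2/7, 1/7)-weighted average: (1/7)·(0) + (3/7)·(1/2) + (2/7)·(-11/2) + (1/7)·(1) = -17/14.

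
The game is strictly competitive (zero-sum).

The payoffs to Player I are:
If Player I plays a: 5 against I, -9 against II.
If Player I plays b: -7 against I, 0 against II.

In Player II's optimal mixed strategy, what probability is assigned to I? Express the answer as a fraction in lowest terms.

Row minima are -9 and -7, so Player I's maximin is -7; column maxima are 5 and 0, so Player II's minimax is 0. These differ, so the equilibrium is in mixed strategies.
Let Player II play I with probability q. Player I is indifferent when 5q − 9(1−q) = −7q, giving q = 3/7.

3/7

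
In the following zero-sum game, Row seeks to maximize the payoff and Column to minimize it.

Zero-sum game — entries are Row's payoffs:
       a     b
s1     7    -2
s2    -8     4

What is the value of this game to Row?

Row minima are -2 and -8, so Row's maximin is -2; column maxima are 7 and 4, so Column's minimax is 4. These differ, so the equilibrium is in mixed strategies.
Let Row play s1 with probability p. Column is indifferent when 7p − 8(1−p) = −2p + 4(1−p), giving p = 4/7.
Let Column play a with probability q. Row is indifferent when 7q − 2(1−q) = −8q + 4(1−q), giving q = 2/7.
The value is 7·(2/7) + (-2)·(5/7) = 4/7.

4/7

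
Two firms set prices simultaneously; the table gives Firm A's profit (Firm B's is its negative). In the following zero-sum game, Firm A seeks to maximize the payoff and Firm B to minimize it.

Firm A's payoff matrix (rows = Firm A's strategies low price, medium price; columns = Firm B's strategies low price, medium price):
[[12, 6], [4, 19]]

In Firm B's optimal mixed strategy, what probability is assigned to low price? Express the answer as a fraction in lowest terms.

13/21

Row minima are 6 and 4, so Firm A's maximin is 6; column maxima are 12 and 19, so Firm B's minimax is 12. These differ, so the equilibrium is in mixed strategies.
Let Firm B play low price with probability q. Firm A is indifferent when 12q + 6(1−q) = 4q + 19(1−q), giving q = 13/21.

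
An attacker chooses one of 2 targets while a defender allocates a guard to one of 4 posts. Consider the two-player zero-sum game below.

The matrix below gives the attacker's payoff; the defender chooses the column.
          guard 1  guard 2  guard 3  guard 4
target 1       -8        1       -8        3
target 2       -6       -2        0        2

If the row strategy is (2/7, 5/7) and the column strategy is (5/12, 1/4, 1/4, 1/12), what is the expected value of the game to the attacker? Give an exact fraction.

-143/42

Against (5/12, 1/4, 1/4, 1/12), each row's expected payoff is target 1: -29/6; target 2: -17/6.
Taking the (2/7, 5/7)-weighted average: (2/7)·(-29/6) + (5/7)·(-17/6) = -143/42.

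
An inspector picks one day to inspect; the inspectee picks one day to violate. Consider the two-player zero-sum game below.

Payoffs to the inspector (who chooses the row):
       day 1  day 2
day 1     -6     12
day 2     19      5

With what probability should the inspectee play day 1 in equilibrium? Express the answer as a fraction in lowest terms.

Row minima are -6 and 5, so the inspector's maximin is 5; column maxima are 19 and 12, so the inspectee's minimax is 12. These differ, so the equilibrium is in mixed strategies.
Let the inspectee play day 1 with probability q. The inspector is indifferent when −6q + 12(1−q) = 19q + 5(1−q), giving q = 7/32.

7/32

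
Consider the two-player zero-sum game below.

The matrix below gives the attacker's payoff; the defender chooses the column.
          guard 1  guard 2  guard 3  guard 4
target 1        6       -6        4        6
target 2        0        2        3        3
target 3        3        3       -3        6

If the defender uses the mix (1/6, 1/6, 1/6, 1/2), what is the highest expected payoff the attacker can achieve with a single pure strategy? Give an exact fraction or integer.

target 1: (6)·(1/6) + (-6)·(1/6) + (4)·(1/6) + (6)·(1/2) = 11/3.
target 2: (0)·(1/6) + (2)·(1/6) + (3)·(1/6) + (3)·(1/2) = 7/3.
target 3: (3)·(1/6) + (3)·(1/6) + (-3)·(1/6) + (6)·(1/2) = 7/2.
The best pure response is target 1 with expected payoff 11/3.

11/3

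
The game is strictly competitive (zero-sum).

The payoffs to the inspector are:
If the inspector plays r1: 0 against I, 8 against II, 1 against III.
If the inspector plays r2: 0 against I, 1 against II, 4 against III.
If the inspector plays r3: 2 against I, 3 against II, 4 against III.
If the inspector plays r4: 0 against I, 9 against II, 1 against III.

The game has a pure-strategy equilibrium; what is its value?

Row minima: 0, 0, 2, 0 → the inspector's maximin is 2.
Column maxima: 2, 9, 4 → the inspectee's minimax is 2.
They coincide at (r3, I), so the value is 2.

2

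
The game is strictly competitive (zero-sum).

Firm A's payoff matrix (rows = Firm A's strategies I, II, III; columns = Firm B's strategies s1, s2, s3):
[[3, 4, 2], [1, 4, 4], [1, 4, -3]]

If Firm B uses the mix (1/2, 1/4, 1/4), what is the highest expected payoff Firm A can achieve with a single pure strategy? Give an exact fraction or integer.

3

I: (3)·(1/2) + (4)·(1/4) + (2)·(1/4) = 3.
II: (1)·(1/2) + (4)·(1/4) + (4)·(1/4) = 5/2.
III: (1)·(1/2) + (4)·(1/4) + (-3)·(1/4) = 3/4.
The best pure response is I with expected payoff 3.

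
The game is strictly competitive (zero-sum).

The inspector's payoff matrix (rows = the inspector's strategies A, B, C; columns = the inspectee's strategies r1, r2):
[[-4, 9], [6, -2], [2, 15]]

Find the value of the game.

94/21

Row A is strictly dominated by row C, so the inspector never plays it.
The remaining 2×2 game on (B, C) × (r1, r2) has no saddle point. Let the inspector play B with probability p; indifference gives 6p + 2(1−p) = −2p + 15(1−p), so p = 13/21.
Similarly the inspectee's optimal q on r1 is 17/21, and the value is 6·(17/21) + (-2)·(4/21) = 94/21.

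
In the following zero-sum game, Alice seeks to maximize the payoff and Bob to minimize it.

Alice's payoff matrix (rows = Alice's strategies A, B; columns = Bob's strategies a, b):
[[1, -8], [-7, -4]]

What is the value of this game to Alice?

-5

Row minima are -8 and -7, so Alice's maximin is -7; column maxima are 1 and -4, so Bob's minimax is -4. These differ, so the equilibrium is in mixed strategies.
Let Alice play A with probability p. Bob is indifferent when p − 7(1−p) = −8p − 4(1−p), giving p = 1/4.
Let Bob play a with probability q. Alice is indifferent when q − 8(1−q) = −7q − 4(1−q), giving q = 1/3.
The value is 1·(1/3) + (-8)·(2/3) = -5.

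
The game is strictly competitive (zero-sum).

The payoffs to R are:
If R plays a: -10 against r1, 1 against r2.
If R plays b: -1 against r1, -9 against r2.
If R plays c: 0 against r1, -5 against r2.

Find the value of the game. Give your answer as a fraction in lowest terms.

Row b is strictly dominated by row c, so R never plays it.
The remaining 2×2 game on (a, c) × (r1, r2) has no saddle point. Let R play a with probability p; indifference gives −10p = p − 5(1−p), so p = 5/16.
Similarly C's optimal q on r1 is 3/8, and the value is -10·(3/8) + (1)·(5/8) = -25/8.

-25/8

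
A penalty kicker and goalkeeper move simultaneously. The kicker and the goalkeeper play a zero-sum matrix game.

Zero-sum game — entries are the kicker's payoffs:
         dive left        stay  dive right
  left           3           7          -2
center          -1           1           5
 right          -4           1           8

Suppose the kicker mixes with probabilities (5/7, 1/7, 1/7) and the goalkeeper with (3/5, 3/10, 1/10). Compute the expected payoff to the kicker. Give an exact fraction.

Against (3/5, 3/10, 1/10), each row's expected payoff is left: 37/10; center: 1/5; right: -13/10.
Taking the (5/7, 1/7, 1/7)-weighted average: (5/7)·(37/10) + (1/7)·(1/5) + (1/7)·(-13/10) = 87/35.

87/35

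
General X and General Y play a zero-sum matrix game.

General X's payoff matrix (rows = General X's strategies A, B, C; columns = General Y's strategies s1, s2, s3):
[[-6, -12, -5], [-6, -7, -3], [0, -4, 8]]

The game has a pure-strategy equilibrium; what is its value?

-4

Row minima: -12, -7, -4 → General X's maximin is -4.
Column maxima: 0, -4, 8 → General Y's minimax is -4.
They coincide at (C, s2), so the value is -4.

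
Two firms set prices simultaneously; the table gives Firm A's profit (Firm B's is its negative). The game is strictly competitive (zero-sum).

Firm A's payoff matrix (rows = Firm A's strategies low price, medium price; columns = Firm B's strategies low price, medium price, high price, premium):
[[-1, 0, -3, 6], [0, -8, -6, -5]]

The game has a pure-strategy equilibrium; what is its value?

Row minima: -3, -8 → Firm A's maximin is -3.
Column maxima: 0, 0, -3, 6 → Firm B's minimax is -3.
They coincide at (low price, high price), so the value is -3.

-3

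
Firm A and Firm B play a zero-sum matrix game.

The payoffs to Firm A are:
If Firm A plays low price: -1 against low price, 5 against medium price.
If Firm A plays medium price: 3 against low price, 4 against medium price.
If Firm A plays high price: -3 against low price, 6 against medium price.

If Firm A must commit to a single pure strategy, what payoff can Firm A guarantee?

3

The worst-case payoff for each row is low price: -1, medium price: 3, high price: -3.
The best of these is 3.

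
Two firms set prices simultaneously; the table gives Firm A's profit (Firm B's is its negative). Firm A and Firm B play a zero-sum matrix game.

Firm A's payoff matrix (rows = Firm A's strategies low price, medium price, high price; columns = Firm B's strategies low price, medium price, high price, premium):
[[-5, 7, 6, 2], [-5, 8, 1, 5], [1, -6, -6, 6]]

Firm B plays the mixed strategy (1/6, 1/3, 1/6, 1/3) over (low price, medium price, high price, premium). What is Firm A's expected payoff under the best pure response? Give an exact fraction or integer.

low price: (-5)·(1/6) + (7)·(1/3) + (6)·(1/6) + (2)·(1/3) = 19/6.
medium price: (-5)·(1/6) + (8)·(1/3) + (1)·(1/6) + (5)·(1/3) = 11/3.
high price: (1)·(1/6) + (-6)·(1/3) + (-6)·(1/6) + (6)·(1/3) = -5/6.
The best pure response is medium price with expected payoff 11/3.

11/3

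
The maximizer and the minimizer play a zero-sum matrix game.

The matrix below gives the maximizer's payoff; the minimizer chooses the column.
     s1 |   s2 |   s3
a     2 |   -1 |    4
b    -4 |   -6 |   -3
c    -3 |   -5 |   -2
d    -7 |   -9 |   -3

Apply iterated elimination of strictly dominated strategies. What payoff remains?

Column s1 is strictly dominated by s2 for the minimizer (-1<2, -6<-4, -5<-3, -9<-7); eliminate s1.
Row d is strictly dominated by row a (-1>-9, 4>-3); eliminate d.
Column s3 is strictly dominated by s2 for the minimizer (-1<4, -6<-3, -5<-2); eliminate s3.
Row c is strictly dominated by row a (-1>-5); eliminate c.
Row b is strictly dominated by row a (-1>-6); eliminate b.
Only (a, s2) remains, with payoff -1.

-1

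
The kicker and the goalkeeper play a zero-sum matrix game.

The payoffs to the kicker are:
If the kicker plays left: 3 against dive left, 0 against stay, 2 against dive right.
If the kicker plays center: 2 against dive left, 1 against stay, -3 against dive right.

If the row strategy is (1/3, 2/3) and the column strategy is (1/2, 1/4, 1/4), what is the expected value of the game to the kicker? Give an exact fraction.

1

Against (1/2, 1/4, 1/4), each row's expected payoff is left: 2; center: 1/2.
Taking the (1/3, 2/3)-weighted average: (1/3)·(2) + (2/3)·(1/2) = 1.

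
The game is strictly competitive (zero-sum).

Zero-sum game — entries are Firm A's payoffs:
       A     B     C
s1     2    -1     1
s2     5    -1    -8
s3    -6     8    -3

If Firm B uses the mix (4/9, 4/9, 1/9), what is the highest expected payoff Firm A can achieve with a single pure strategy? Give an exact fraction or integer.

8/9

s1: (2)·(4/9) + (-1)·(4/9) + (1)·(1/9) = 5/9.
s2: (5)·(4/9) + (-1)·(4/9) + (-8)·(1/9) = 8/9.
s3: (-6)·(4/9) + (8)·(4/9) + (-3)·(1/9) = 5/9.
The best pure response is s2 with expected payoff 8/9.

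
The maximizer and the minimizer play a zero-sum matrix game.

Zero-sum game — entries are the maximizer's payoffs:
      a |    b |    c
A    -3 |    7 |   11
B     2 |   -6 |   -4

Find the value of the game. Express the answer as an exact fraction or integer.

-2/9

Column c is strictly dominated by b for the minimizer (it gives the maximizer more in every row).
The remaining 2×2 game on (A, B) × (a, b) has no saddle point. Let the maximizer play A with probability p; indifference gives −3p + 2(1−p) = 7p − 6(1−p), so p = 4/9.
Similarly the minimizer's optimal q on a is 13/18, and the value is -3·(13/18) + (7)·(5/18) = -2/9.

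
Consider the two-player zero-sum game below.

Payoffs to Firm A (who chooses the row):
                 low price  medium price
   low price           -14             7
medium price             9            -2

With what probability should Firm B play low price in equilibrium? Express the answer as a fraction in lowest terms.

Row minima are -14 and -2, so Firm A's maximin is -2; column maxima are 9 and 7, so Firm B's minimax is 7. These differ, so the equilibrium is in mixed strategies.
Let Firm B play low price with probability q. Firm A is indifferent when −14q + 7(1−q) = 9q − 2(1−q), giving q = 9/32.

9/32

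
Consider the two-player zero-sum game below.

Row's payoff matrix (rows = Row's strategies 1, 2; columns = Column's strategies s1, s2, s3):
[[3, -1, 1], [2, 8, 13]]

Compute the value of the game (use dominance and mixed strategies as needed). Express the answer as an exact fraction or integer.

13/5

Column s3 is strictly dominated by s2 for Column (it gives Row more in every row).
The remaining 2×2 game on (1, 2) × (s1, s2) has no saddle point. Let Row play 1 with probability p; indifference gives 3p + 2(1−p) = −p + 8(1−p), so p = 3/5.
Similarly Column's optimal q on s1 is 9/10, and the value is 3·(9/10) + (-1)·(1/10) = 13/5.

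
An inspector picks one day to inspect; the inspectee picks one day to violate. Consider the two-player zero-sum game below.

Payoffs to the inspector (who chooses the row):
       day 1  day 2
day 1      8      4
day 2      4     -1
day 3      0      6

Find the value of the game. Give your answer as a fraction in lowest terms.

24/5

Row day 2 is strictly dominated by row day 1, so the inspector never plays it.
The remaining 2×2 game on (day 1, day 3) × (day 1, day 2) has no saddle point. Let the inspector play day 1 with probability p; indifference gives 8p = 4p + 6(1−p), so p = 3/5.
Similarly the inspectee's optimal q on day 1 is 1/5, and the value is 8·(1/5) + (4)·(4/5) = 24/5.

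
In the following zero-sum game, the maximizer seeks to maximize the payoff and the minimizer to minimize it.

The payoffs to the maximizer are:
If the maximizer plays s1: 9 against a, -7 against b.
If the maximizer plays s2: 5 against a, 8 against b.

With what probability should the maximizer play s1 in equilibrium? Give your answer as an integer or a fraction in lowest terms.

Row minima are -7 and 5, so the maximizer's maximin is 5; column maxima are 9 and 8, so the minimizer's minimax is 8. These differ, so the equilibrium is in mixed strategies.
Let the maximizer play s1 with probability p. The minimizer is indifferent when 9p + 5(1−p) = −7p + 8(1−p), giving p = 3/19.

3/19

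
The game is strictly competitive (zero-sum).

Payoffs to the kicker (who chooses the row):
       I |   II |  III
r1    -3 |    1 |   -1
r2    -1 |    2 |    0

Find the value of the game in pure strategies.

Row minima: -3, -1 → the kicker's maximin is -1.
Column maxima: -1, 2, 0 → the goalkeeper's minimax is -1.
They coincide at (r2, I), so the value is -1.

-1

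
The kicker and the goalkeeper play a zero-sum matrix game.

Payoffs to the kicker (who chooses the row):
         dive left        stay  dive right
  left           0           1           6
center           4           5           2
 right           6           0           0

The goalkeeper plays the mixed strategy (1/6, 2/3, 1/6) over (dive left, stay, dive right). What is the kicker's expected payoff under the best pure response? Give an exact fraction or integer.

13/3

left: (0)·(1/6) + (1)·(2/3) + (6)·(1/6) = 5/3.
center: (4)·(1/6) + (5)·(2/3) + (2)·(1/6) = 13/3.
right: (6)·(1/6) + (0)·(2/3) + (0)·(1/6) = 1.
The best pure response is center with expected payoff 13/3.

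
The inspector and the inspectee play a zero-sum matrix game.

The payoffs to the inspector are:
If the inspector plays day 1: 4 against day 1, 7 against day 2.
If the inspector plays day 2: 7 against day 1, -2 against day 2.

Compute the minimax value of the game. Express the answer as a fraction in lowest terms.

Row minima are 4 and -2, so the inspector's maximin is 4; column maxima are 7 and 7, so the inspectee's minimax is 7. These differ, so the equilibrium is in mixed strategies.
Let the inspector play day 1 with probability p. The inspectee is indifferent when 4p + 7(1−p) = 7p − 2(1−p), giving p = 3/4.
Let the inspectee play day 1 with probability q. The inspector is indifferent when 4q + 7(1−q) = 7q − 2(1−q), giving q = 3/4.
The value is 4·(3/4) + (7)·(1/4) = 19/4.

19/4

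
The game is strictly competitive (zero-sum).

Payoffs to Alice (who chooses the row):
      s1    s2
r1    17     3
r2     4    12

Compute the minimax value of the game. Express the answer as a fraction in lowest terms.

96/11

Row minima are 3 and 4, so Alice's maximin is 4; column maxima are 17 and 12, so Bob's minimax is 12. These differ, so the equilibrium is in mixed strategies.
Let Alice play r1 with probability p. Bob is indifferent when 17p + 4(1−p) = 3p + 12(1−p), giving p = 4/11.
Let Bob play s1 with probability q. Alice is indifferent when 17q + 3(1−q) = 4q + 12(1−q), giving q = 9/22.
The value is 17·(9/22) + (3)·(13/22) = 96/11.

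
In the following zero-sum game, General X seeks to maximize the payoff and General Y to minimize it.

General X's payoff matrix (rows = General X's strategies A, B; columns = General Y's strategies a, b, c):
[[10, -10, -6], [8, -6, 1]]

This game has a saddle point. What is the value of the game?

Row minima: -10, -6 → General X's maximin is -6.
Column maxima: 10, -6, 1 → General Y's minimax is -6.
They coincide at (B, b), so the value is -6.

-6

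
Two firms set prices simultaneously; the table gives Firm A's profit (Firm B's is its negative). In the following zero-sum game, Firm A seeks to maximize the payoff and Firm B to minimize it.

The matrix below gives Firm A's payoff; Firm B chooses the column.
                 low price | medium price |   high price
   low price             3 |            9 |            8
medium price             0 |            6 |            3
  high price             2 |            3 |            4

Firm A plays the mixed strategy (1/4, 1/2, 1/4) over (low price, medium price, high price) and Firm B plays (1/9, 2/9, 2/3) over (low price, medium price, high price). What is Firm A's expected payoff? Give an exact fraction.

Against (1/9, 2/9, 2/3), each row's expected payoff is low price: 23/3; medium price: 10/3; high price: 32/9.
Taking the (1/4, 1/2, 1/4)-weighted average: (1/4)·(23/3) + (1/2)·(10/3) + (1/4)·(32/9) = 161/36.

161/36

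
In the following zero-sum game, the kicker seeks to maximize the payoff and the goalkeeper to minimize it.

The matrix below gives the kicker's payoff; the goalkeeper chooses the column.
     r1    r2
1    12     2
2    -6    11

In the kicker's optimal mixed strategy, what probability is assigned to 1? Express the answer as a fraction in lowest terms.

Row minima are 2 and -6, so the kicker's maximin is 2; column maxima are 12 and 11, so the goalkeeper's minimax is 11. These differ, so the equilibrium is in mixed strategies.
Let the kicker play 1 with probability p. The goalkeeper is indifferent when 12p − 6(1−p) = 2p + 11(1−p), giving p = 17/27.

17/27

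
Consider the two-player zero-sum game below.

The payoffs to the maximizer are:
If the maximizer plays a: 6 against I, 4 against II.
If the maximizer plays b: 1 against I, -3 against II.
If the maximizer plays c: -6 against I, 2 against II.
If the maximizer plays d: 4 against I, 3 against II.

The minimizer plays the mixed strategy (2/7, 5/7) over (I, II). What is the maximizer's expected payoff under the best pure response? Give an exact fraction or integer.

32/7

a: (6)·(2/7) + (4)·(5/7) = 32/7.
b: (1)·(2/7) + (-3)·(5/7) = -13/7.
c: (-6)·(2/7) + (2)·(5/7) = -2/7.
d: (4)·(2/7) + (3)·(5/7) = 23/7.
The best pure response is a with expected payoff 32/7.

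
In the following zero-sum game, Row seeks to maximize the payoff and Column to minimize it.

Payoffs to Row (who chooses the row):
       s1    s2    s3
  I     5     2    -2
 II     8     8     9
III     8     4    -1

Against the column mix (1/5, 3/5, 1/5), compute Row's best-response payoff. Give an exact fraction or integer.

I: (5)·(1/5) + (2)·(3/5) + (-2)·(1/5) = 9/5.
II: (8)·(1/5) + (8)·(3/5) + (9)·(1/5) = 41/5.
III: (8)·(1/5) + (4)·(3/5) + (-1)·(1/5) = 19/5.
The best pure response is II with expected payoff 41/5.

41/5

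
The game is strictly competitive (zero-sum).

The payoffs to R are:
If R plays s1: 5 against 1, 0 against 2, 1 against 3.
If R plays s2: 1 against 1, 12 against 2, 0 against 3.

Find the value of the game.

Column 1 is strictly dominated by 3 for C (it gives R more in every row).
The remaining 2×2 game on (s1, s2) × (2, 3) has no saddle point. Let R play s1 with probability p; indifference gives 12(1−p) = p, so p = 12/13.
Similarly C's optimal q on 2 is 1/13, and the value is 0·(1/13) + (1)·(12/13) = 12/13.

12/13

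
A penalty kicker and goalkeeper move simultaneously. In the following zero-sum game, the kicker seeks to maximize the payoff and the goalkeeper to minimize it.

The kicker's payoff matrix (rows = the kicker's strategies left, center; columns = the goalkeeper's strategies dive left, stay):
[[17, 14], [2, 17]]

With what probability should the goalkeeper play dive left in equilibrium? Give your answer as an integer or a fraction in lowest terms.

1/6

Row minima are 14 and 2, so the kicker's maximin is 14; column maxima are 17 and 17, so the goalkeeper's minimax is 17. These differ, so the equilibrium is in mixed strategies.
Let the goalkeeper play dive left with probability q. The kicker is indifferent when 17q + 14(1−q) = 2q + 17(1−q), giving q = 1/6.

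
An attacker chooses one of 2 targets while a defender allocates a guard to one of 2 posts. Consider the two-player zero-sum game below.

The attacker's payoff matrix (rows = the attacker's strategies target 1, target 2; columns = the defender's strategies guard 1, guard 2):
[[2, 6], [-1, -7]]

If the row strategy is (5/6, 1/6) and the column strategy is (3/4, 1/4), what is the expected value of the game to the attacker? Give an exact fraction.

25/12

Against (3/4, 1/4), each row's expected payoff is target 1: 3; target 2: -5/2.
Taking the (5/6, 1/6)-weighted average: (5/6)·(3) + (1/6)·(-5/2) = 25/12.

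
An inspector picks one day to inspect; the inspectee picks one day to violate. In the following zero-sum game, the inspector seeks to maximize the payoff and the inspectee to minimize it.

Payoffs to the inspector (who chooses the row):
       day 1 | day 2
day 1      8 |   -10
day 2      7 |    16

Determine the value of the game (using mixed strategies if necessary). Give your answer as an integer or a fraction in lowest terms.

22/3

Row minima are -10 and 7, so the inspector's maximin is 7; column maxima are 8 and 16, so the inspectee's minimax is 8. These differ, so the equilibrium is in mixed strategies.
Let the inspector play day 1 with probability p. The inspectee is indifferent when 8p + 7(1−p) = −10p + 16(1−p), giving p = 1/3.
Let the inspectee play day 1 with probability q. The inspector is indifferent when 8q − 10(1−q) = 7q + 16(1−q), giving q = 26/27.
The value is 8·(26/27) + (-10)·(1/27) = 22/3.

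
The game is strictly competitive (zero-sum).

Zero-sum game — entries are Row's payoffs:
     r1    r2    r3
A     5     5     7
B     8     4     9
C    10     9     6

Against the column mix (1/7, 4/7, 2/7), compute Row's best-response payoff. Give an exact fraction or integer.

A: (5)·(1/7) + (5)·(4/7) + (7)·(2/7) = 39/7.
B: (8)·(1/7) + (4)·(4/7) + (9)·(2/7) = 6.
C: (10)·(1/7) + (9)·(4/7) + (6)·(2/7) = 58/7.
The best pure response is C with expected payoff 58/7.

58/7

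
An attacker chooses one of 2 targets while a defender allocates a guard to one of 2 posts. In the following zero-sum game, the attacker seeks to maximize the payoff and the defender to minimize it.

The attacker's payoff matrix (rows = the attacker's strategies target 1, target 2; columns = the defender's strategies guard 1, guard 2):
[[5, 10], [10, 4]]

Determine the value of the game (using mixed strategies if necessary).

Row minima are 5 and 4, so the attacker's maximin is 5; column maxima are 10 and 10, so the defender's minimax is 10. These differ, so the equilibrium is in mixed strategies.
Let the attacker play target 1 with probability p. The defender is indifferent when 5p + 10(1−p) = 10p + 4(1−p), giving p = 6/11.
Let the defender play guard 1 with probability q. The attacker is indifferent when 5q + 10(1−q) = 10q + 4(1−q), giving q = 6/11.
The value is 5·(6/11) + (10)·(5/11) = 80/11.

80/11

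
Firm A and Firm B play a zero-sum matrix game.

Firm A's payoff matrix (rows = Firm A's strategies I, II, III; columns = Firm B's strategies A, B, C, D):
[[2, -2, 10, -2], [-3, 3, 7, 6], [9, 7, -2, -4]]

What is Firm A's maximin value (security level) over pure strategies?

The worst-case payoff for each row is I: -2, II: -3, III: -4.
The best of these is -2.

-2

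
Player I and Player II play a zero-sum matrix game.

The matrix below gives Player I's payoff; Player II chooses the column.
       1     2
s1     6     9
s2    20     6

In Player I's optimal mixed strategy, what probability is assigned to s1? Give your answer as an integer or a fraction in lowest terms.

14/17

Row minima are 6 and 6, so Player I's maximin is 6; column maxima are 20 and 9, so Player II's minimax is 9. These differ, so the equilibrium is in mixed strategies.
Let Player I play s1 with probability p. Player II is indifferent when 6p + 20(1−p) = 9p + 6(1−p), giving p = 14/17.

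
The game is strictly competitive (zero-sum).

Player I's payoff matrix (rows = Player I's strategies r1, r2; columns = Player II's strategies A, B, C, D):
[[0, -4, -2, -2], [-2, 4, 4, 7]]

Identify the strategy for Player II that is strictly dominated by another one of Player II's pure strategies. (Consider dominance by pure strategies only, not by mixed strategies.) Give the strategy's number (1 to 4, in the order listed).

4

Player II prefers columns that give Player I less. Compare D with B: -4 < -2, 4 < 7.
So B strictly dominates D for Player II; D is strictly dominated.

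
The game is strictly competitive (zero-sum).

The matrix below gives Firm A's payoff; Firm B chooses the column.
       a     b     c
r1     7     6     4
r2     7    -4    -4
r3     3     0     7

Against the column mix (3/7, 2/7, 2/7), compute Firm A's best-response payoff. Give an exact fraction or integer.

41/7

r1: (7)·(3/7) + (6)·(2/7) + (4)·(2/7) = 41/7.
r2: (7)·(3/7) + (-4)·(2/7) + (-4)·(2/7) = 5/7.
r3: (3)·(3/7) + (0)·(2/7) + (7)·(2/7) = 23/7.
The best pure response is r1 with expected payoff 41/7.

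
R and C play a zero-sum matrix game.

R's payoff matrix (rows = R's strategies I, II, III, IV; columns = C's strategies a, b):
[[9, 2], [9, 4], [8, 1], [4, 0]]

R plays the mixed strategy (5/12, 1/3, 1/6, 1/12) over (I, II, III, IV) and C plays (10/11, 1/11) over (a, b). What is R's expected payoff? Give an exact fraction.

173/22

Against (10/11, 1/11), each row's expected payoff is I: 92/11; II: 94/11; III: 81/11; IV: 40/11.
Taking the (5/12, 1/3, 1/6, 1/12)-weighted average: (5/12)·(92/11) + (1/3)·(94/11) + (1/6)·(81/11) + (1/12)·(40/11) = 173/22.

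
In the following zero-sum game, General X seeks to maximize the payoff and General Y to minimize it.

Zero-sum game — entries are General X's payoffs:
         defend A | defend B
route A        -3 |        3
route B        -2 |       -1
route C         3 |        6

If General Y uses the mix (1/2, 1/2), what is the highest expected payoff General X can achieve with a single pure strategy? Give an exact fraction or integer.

route A: (-3)·(1/2) + (3)·(1/2) = 0.
route B: (-2)·(1/2) + (-1)·(1/2) = -3/2.
route C: (3)·(1/2) + (6)·(1/2) = 9/2.
The best pure response is route C with expected payoff 9/2.

9/2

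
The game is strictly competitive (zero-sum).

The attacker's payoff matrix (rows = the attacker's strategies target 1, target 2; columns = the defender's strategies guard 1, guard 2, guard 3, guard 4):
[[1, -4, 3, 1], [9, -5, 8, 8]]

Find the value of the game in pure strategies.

Row minima: -4, -5 → the attacker's maximin is -4.
Column maxima: 9, -4, 8, 8 → the defender's minimax is -4.
They coincide at (target 1, guard 2), so the value is -4.

-4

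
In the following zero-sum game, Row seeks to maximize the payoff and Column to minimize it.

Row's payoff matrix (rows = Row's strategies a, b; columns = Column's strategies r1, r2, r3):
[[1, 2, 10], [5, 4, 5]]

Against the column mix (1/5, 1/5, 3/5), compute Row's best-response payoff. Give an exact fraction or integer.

33/5

a: (1)·(1/5) + (2)·(1/5) + (10)·(3/5) = 33/5.
b: (5)·(1/5) + (4)·(1/5) + (5)·(3/5) = 24/5.
The best pure response is a with expected payoff 33/5.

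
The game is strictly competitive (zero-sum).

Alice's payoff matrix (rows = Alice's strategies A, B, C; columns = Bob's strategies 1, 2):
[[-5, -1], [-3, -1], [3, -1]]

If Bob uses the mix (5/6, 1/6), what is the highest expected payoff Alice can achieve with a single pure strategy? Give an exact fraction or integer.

7/3

A: (-5)·(5/6) + (-1)·(1/6) = -13/3.
B: (-3)·(5/6) + (-1)·(1/6) = -8/3.
C: (3)·(5/6) + (-1)·(1/6) = 7/3.
The best pure response is C with expected payoff 7/3.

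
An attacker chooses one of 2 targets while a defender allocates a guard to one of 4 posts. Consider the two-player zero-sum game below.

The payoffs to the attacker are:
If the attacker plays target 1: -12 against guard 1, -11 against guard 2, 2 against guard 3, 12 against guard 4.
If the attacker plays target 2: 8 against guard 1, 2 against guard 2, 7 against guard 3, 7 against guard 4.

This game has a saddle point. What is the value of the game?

Row minima: -12, 2 → the attacker's maximin is 2.
Column maxima: 8, 2, 7, 12 → the defender's minimax is 2.
They coincide at (target 2, guard 2), so the value is 2.

2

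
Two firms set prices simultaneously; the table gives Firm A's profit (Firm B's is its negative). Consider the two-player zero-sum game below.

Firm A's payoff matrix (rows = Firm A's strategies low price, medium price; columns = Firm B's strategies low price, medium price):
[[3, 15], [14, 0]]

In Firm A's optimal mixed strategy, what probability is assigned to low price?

7/13

Row minima are 3 and 0, so Firm A's maximin is 3; column maxima are 14 and 15, so Firm B's minimax is 14. These differ, so the equilibrium is in mixed strategies.
Let Firm A play low price with probability p. Firm B is indifferent when 3p + 14(1−p) = 15p, giving p = 7/13.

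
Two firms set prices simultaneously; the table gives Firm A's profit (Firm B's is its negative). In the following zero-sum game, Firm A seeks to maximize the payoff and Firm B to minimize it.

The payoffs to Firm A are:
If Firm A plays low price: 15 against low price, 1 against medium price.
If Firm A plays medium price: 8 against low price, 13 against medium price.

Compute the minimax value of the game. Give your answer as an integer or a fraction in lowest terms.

187/19

Row minima are 1 and 8, so Firm A's maximin is 8; column maxima are 15 and 13, so Firm B's minimax is 13. These differ, so the equilibrium is in mixed strategies.
Let Firm A play low price with probability p. Firm B is indifferent when 15p + 8(1−p) = p + 13(1−p), giving p = 5/19.
Let Firm B play low price with probability q. Firm A is indifferent when 15q + (1−q) = 8q + 13(1−q), giving q = 12/19.
The value is 15·(12/19) + (1)·(7/19) = 187/19.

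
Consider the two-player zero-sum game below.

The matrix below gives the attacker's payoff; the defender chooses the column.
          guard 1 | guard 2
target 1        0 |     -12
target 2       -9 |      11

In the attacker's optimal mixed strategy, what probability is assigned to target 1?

5/8

Row minima are -12 and -9, so the attacker's maximin is -9; column maxima are 0 and 11, so the defender's minimax is 0. These differ, so the equilibrium is in mixed strategies.
Let the attacker play target 1 with probability p. The defender is indifferent when −9(1−p) = −12p + 11(1−p), giving p = 5/8.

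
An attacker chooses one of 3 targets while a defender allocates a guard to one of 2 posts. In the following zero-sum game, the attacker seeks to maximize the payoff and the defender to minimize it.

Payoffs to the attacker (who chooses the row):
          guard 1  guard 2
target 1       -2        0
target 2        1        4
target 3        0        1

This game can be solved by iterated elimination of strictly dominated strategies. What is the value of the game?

Row target 3 is strictly dominated by row target 2 (1>0, 4>1); eliminate target 3.
Row target 1 is strictly dominated by row target 2 (1>-2, 4>0); eliminate target 1.
Column guard 2 is strictly dominated by guard 1 for the defender (1<4); eliminate guard 2.
Only (target 2, guard 1) remains, with payoff 1.

1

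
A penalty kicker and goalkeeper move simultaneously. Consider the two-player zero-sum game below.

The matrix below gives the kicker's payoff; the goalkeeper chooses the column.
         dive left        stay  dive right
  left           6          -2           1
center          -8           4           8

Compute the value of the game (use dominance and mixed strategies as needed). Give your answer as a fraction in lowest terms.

Column dive right is strictly dominated by stay for the goalkeeper (it gives the kicker more in every row).
The remaining 2×2 game on (left, center) × (dive left, stay) has no saddle point. Let the kicker play left with probability p; indifference gives 6p − 8(1−p) = −2p + 4(1−p), so p = 3/5.
Similarly the goalkeeper's optimal q on dive left is 3/10, and the value is 6·(3/10) + (-2)·(7/10) = 2/5.

2/5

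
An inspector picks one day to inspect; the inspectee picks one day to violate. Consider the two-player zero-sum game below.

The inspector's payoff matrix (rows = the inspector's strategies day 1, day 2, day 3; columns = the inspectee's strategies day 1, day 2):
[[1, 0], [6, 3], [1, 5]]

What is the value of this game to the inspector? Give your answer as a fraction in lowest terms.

27/7

Row day 1 is strictly dominated by row day 2, so the inspector never plays it.
The remaining 2×2 game on (day 2, day 3) × (day 1, day 2) has no saddle point. Let the inspector play day 2 with probability p; indifference gives 6p + (1−p) = 3p + 5(1−p), so p = 4/7.
Similarly the inspectee's optimal q on day 1 is 2/7, and the value is 6·(2/7) + (3)·(5/7) = 27/7.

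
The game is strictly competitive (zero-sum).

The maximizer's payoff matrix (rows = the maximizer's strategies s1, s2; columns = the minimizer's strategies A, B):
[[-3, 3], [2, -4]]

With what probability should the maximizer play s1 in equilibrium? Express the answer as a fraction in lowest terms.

1/2

Row minima are -3 and -4, so the maximizer's maximin is -3; column maxima are 2 and 3, so the minimizer's minimax is 2. These differ, so the equilibrium is in mixed strategies.
Let the maximizer play s1 with probability p. The minimizer is indifferent when −3p + 2(1−p) = 3p − 4(1−p), giving p = 1/2.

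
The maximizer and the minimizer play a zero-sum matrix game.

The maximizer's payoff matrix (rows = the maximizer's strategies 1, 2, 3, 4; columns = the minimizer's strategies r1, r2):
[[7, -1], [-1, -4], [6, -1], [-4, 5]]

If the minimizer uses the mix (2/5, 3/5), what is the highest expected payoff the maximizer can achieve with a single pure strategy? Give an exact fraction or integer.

11/5

1: (7)·(2/5) + (-1)·(3/5) = 11/5.
2: (-1)·(2/5) + (-4)·(3/5) = -14/5.
3: (6)·(2/5) + (-1)·(3/5) = 9/5.
4: (-4)·(2/5) + (5)·(3/5) = 7/5.
The best pure response is 1 with expected payoff 11/5.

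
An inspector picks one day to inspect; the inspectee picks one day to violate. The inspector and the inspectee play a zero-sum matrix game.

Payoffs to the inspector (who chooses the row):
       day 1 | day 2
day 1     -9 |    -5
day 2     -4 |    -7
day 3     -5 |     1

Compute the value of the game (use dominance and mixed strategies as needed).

-13/3

Row day 1 is strictly dominated by row day 3, so the inspector never plays it.
The remaining 2×2 game on (day 2, day 3) × (day 1, day 2) has no saddle point. Let the inspector play day 2 with probability p; indifference gives −4p − 5(1−p) = −7p + (1−p), so p = 2/3.
Similarly the inspectee's optimal q on day 1 is 8/9, and the value is -4·(8/9) + (-7)·(1/9) = -13/3.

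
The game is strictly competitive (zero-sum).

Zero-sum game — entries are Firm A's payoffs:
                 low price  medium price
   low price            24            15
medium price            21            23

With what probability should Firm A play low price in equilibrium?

Row minima are 15 and 21, so Firm A's maximin is 21; column maxima are 24 and 23, so Firm B's minimax is 23. These differ, so the equilibrium is in mixed strategies.
Let Firm A play low price with probability p. Firm B is indifferent when 24p + 21(1−p) = 15p + 23(1−p), giving p = 2/11.

2/11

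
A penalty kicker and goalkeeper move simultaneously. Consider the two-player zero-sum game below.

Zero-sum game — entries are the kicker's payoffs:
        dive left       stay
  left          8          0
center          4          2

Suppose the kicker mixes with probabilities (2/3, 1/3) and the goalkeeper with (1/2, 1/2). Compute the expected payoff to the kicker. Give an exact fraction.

11/3

Against (1/2, 1/2), each row's expected payoff is left: 4; center: 3.
Taking the (2/3, 1/3)-weighted average: (2/3)·(4) + (1/3)·(3) = 11/3.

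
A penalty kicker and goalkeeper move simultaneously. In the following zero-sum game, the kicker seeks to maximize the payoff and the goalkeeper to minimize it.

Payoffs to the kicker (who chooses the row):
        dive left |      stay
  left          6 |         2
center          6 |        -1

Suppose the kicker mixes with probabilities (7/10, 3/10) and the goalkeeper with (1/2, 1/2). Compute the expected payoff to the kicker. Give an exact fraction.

Against (1/2, 1/2), each row's expected payoff is left: 4; center: 5/2.
Taking the (7/10, 3/10)-weighted average: (7/10)·(4) + (3/10)·(5/2) = 71/20.

71/20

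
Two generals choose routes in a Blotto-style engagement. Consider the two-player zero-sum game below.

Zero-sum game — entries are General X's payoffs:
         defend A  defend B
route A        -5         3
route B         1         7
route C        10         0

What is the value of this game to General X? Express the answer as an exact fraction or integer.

Row route A is strictly dominated by row route B, so General X never plays it.
The remaining 2×2 game on (route B, route C) × (defend A, defend B) has no saddle point. Let General X play route B with probability p; indifference gives p + 10(1−p) = 7p, so p = 5/8.
Similarly General Y's optimal q on defend A is 7/16, and the value is 1·(7/16) + (7)·(9/16) = 35/8.

35/8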